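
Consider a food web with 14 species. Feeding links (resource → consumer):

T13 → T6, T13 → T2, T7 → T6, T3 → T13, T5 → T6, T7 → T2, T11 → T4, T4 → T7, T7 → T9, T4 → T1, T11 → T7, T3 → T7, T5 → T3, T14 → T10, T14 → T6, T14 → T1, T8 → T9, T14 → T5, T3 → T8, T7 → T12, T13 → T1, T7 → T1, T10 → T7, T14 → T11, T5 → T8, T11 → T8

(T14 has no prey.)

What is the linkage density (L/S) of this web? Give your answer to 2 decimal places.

There are L = 26 links among S = 14 species.
L/S = 26/14 = 1.8571 ≈ 1.86.

L/S = 1.86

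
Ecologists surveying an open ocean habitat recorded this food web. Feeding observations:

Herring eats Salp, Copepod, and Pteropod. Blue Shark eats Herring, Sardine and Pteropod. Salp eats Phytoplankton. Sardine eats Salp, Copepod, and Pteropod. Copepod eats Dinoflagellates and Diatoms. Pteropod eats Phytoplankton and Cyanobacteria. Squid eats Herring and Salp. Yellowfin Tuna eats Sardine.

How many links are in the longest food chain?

One longest chain: Dinoflagellates → Copepod → Sardine → Yellowfin Tuna.
It has 4 species and 3 links.

3 links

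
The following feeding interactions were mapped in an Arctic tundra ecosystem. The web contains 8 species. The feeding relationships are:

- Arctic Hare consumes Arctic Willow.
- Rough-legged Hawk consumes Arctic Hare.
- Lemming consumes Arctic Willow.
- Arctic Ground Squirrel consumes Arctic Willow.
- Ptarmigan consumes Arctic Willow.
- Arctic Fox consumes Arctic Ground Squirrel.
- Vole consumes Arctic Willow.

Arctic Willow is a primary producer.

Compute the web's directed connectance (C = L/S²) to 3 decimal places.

C = 0.109

The web has S = 8 species and L = 7 feeding links.
C = L / S² = 7 / 64 = 0.1094 ≈ 0.109.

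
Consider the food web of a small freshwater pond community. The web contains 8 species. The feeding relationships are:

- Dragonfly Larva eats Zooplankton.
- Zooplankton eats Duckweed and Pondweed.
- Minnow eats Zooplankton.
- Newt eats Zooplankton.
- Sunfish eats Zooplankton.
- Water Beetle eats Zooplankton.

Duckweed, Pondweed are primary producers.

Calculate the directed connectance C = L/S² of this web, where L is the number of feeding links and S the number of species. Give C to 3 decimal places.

C = 0.109

The web has S = 8 species and L = 7 feeding links.
C = L / S² = 7 / 64 = 0.1094 ≈ 0.109.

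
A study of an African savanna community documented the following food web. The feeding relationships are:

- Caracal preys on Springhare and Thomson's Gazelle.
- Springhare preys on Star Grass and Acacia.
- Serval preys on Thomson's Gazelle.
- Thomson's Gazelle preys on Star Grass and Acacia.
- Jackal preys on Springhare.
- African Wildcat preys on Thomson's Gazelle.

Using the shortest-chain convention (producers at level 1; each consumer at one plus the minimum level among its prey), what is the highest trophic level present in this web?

3

Producers (level 1): Star Grass, Acacia.
Following each consumer down to its lowest-level prey: Star Grass → Springhare → Jackal (levels 1 through 3).
All prey of Jackal (Springhare 2) are at level 2 or above, so Jackal is at level 1 + 2 = 3.
Every consumer has at least one prey at level 2 or below, so none exceeds level 3.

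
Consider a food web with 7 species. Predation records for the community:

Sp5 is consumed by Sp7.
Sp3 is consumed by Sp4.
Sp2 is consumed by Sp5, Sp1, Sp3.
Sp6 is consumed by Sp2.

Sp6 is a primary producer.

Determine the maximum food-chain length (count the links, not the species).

One longest chain: Sp6 → Sp2 → Sp3 → Sp4.
It has 4 species and 3 links.

3 links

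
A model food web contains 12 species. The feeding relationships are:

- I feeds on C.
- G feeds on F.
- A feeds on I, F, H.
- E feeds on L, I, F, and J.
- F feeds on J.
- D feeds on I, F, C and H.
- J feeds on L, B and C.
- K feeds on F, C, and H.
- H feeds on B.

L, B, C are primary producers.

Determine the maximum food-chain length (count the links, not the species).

3 links

One longest chain: L → J → F → E.
It has 4 species and 3 links.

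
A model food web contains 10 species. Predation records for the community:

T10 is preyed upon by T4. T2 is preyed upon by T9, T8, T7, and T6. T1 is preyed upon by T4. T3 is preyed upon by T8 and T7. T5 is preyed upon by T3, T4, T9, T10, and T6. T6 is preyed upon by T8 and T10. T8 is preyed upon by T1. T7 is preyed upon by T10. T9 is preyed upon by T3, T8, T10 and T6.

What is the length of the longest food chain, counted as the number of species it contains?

6 species

One longest chain: T2 → T9 → T3 → T7 → T10 → T4.
It has 6 species and 5 links.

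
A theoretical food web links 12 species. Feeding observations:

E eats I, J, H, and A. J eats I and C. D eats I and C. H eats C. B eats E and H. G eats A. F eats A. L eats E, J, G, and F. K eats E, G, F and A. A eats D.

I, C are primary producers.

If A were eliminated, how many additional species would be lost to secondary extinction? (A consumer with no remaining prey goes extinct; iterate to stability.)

Remove A.
Round 1: F (all prey gone), G (all prey gone) → extinct.
No further losses. Total secondary extinctions: 2.

2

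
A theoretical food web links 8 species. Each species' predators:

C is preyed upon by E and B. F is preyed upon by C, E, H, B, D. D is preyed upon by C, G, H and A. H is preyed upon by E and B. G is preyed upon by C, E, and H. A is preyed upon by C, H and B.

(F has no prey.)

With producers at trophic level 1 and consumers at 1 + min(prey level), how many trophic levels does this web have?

3

Producers (level 1): F.
Following each consumer down to its lowest-level prey: F → D → G (levels 1 through 3).
All prey of G (D 2) are at level 2 or above, so G is at level 1 + 2 = 3.
Every consumer has at least one prey at level 2 or below, so none exceeds level 3.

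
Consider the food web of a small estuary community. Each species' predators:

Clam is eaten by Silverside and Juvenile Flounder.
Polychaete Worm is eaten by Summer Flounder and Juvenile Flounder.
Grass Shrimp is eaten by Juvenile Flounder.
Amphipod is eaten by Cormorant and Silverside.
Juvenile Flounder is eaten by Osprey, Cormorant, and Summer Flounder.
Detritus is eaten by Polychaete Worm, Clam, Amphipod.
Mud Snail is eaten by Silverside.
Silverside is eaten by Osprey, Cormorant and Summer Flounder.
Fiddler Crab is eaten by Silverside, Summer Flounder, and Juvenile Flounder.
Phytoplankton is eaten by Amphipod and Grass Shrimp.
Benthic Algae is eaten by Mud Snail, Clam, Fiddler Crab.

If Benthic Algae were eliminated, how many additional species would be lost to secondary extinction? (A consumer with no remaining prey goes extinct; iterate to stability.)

2

Remove Benthic Algae.
Round 1: Fiddler Crab (all prey gone), Mud Snail (all prey gone) → extinct.
No further losses. Total secondary extinctions: 2.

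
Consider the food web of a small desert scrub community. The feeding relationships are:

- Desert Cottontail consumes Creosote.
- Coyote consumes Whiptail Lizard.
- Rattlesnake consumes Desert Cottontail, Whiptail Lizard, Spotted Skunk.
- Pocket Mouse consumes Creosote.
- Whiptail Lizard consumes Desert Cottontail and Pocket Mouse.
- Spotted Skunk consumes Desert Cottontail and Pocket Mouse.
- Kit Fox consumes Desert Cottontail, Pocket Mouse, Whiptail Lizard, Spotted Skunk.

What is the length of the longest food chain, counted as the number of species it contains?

One longest chain: Creosote → Desert Cottontail → Whiptail Lizard → Rattlesnake.
It has 4 species and 3 links.

4 species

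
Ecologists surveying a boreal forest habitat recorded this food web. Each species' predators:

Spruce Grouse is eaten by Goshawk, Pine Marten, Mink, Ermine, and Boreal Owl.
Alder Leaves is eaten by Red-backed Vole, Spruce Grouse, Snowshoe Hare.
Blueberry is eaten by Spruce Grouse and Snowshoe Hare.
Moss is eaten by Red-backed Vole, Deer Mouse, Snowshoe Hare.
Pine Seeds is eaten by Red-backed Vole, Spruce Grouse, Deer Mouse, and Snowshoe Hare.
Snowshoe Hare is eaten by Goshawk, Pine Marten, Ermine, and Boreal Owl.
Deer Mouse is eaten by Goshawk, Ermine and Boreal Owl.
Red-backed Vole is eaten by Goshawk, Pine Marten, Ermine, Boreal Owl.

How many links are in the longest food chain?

2 links

One longest chain: Moss → Red-backed Vole → Boreal Owl.
It has 3 species and 2 links.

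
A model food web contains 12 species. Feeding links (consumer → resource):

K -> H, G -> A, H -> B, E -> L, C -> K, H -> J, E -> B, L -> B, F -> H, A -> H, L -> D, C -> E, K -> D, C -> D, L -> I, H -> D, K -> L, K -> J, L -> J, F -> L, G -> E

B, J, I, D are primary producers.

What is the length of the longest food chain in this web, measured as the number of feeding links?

One longest chain: B → L → E → G.
It has 4 species and 3 links.

3 links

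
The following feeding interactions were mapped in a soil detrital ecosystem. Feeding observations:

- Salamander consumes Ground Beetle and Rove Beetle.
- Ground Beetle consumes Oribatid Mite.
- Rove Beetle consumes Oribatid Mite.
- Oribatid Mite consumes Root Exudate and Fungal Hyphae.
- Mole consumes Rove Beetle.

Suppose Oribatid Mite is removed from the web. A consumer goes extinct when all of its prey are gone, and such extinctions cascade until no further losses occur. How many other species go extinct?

Remove Oribatid Mite.
Round 1: Rove Beetle (all prey gone), Ground Beetle (all prey gone) → extinct.
Round 2: Salamander (all prey gone), Mole (all prey gone) → extinct.
No further losses. Total secondary extinctions: 4.

4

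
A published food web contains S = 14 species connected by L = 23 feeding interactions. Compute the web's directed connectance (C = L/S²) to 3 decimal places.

The web has S = 14 species and L = 23 feeding links.
C = L / S² = 23 / 196 = 0.1173 ≈ 0.117.

C = 0.117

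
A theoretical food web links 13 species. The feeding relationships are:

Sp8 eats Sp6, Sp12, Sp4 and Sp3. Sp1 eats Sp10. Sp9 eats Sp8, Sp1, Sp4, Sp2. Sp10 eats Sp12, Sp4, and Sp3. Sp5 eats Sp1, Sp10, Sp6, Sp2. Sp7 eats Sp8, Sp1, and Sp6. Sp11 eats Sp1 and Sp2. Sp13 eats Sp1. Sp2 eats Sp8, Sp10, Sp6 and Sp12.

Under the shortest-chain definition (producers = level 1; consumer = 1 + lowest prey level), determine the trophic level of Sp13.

Sp4 is a producer → level 1.
Sp10 eats Sp4 → level 2.
Sp1 eats Sp10 → level 3.
Sp13 eats Sp1 → level 4.
No prey of Sp13 is below level 3, so 4 is the minimum.

Trophic level 4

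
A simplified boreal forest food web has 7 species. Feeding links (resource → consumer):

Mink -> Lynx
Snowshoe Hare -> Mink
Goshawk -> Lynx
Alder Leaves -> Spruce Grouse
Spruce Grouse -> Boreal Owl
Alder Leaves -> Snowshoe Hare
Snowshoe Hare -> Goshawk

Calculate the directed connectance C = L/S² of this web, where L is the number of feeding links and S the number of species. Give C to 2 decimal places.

The web has S = 7 species and L = 7 feeding links.
C = L / S² = 7 / 49 = 0.1429 ≈ 0.14.

C = 0.14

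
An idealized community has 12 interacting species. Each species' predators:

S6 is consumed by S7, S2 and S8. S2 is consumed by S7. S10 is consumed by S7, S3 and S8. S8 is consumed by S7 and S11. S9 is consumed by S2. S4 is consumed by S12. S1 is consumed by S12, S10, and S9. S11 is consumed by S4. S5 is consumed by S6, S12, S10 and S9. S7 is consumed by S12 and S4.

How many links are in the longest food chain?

One longest chain: S5 → S6 → S8 → S7 → S4 → S12.
It has 6 species and 5 links.

5 links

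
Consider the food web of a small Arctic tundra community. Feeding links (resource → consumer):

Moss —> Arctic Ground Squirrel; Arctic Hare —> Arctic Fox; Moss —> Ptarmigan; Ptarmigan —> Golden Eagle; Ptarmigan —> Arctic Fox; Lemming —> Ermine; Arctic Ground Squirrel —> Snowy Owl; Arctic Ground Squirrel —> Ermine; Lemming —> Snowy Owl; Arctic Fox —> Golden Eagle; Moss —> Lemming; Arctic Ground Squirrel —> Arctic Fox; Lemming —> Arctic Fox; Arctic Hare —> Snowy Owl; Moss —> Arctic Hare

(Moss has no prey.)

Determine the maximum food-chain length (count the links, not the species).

3 links

One longest chain: Moss → Arctic Ground Squirrel → Arctic Fox → Golden Eagle.
It has 4 species and 3 links.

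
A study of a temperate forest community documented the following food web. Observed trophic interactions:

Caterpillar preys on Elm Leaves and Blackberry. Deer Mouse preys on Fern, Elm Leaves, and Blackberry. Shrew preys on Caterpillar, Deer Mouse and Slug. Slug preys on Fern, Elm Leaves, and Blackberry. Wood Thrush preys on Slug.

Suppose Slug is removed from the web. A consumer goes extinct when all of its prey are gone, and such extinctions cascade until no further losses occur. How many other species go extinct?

Remove Slug.
Round 1: Wood Thrush (all prey gone) → extinct.
No further losses. Total secondary extinctions: 1.

1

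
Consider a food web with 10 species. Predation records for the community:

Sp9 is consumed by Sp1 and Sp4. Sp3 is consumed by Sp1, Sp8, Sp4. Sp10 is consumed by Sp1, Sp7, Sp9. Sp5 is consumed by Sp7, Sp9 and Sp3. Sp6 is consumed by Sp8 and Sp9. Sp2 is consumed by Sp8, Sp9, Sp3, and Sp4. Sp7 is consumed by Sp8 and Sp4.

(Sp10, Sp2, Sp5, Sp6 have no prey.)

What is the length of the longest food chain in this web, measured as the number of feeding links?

One longest chain: Sp10 → Sp7 → Sp8.
It has 3 species and 2 links.

2 links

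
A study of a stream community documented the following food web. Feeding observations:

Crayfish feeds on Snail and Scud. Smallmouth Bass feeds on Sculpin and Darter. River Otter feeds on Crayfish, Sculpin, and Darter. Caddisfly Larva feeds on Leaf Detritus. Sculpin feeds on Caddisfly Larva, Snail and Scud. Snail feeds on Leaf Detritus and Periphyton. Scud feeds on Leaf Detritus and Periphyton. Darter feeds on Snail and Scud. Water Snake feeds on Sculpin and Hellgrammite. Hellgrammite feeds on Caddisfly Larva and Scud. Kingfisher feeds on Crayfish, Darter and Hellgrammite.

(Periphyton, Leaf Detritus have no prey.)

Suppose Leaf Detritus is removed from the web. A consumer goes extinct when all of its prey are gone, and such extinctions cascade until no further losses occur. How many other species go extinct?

Remove Leaf Detritus.
Round 1: Caddisfly Larva (all prey gone) → extinct.
No further losses. Total secondary extinctions: 1.

1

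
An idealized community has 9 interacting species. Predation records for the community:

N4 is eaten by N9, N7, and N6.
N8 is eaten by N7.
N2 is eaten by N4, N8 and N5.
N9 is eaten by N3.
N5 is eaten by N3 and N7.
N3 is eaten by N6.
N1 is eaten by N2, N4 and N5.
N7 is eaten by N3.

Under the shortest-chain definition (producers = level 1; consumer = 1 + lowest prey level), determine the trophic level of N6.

N1 is a producer → level 1.
N4 eats N1 → level 2.
N6 eats N4 → level 3.
No prey of N6 is below level 2, so 3 is the minimum.

Trophic level 3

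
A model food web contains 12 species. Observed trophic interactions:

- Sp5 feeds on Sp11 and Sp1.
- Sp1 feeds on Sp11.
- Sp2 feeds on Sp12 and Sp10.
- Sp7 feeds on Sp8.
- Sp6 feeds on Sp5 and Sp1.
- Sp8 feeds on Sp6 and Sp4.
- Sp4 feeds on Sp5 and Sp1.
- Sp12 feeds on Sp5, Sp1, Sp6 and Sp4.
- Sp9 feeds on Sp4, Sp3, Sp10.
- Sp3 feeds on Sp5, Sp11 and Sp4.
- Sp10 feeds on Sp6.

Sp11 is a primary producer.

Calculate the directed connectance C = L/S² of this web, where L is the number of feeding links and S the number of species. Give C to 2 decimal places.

C = 0.16

The web has S = 12 species and L = 23 feeding links.
C = L / S² = 23 / 144 = 0.1597 ≈ 0.16.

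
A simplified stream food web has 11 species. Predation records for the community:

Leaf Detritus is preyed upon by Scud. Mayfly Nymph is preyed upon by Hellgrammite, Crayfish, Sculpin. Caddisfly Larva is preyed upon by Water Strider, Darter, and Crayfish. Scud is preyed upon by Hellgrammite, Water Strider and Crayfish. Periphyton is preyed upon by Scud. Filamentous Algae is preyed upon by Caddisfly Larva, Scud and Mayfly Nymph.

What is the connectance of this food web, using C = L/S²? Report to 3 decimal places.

C = 0.116

The web has S = 11 species and L = 14 feeding links.
C = L / S² = 14 / 121 = 0.1157 ≈ 0.116.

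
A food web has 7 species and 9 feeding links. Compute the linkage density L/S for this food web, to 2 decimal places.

There are L = 9 links among S = 7 species.
L/S = 9/7 = 1.2857 ≈ 1.29.

L/S = 1.29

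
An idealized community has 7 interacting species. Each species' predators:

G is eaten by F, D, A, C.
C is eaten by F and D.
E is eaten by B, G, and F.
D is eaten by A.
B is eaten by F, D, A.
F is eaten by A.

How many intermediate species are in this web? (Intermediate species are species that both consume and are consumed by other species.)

5

Intermediate species (has both prey and predators): B, G, C, F, D.
Count: 5.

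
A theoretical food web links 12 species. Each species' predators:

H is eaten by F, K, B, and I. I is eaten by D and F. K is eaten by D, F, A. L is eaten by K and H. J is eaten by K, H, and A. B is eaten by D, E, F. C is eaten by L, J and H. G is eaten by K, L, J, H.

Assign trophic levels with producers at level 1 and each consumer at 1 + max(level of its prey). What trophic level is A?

Trophic level 5

C is a producer → level 1.
J eats C (level 1); other prey at levels: G 1 → level 2.
H eats J (level 2); other prey at levels: C 1, G 1, L 2 → level 3.
K eats H (level 3); other prey at levels: G 1, J 2, L 2 → level 4.
A eats K (level 4); other prey at levels: J 2 → level 5.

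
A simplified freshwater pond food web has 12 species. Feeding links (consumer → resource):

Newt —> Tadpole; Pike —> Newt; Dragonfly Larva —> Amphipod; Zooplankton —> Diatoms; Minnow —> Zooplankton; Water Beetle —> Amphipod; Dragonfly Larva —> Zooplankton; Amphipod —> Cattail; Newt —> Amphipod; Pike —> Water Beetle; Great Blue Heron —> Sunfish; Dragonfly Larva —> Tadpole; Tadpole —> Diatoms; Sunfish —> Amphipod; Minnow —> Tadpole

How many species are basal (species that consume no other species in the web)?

2

Basal species (no prey listed): Diatoms, Cattail.
Count: 2.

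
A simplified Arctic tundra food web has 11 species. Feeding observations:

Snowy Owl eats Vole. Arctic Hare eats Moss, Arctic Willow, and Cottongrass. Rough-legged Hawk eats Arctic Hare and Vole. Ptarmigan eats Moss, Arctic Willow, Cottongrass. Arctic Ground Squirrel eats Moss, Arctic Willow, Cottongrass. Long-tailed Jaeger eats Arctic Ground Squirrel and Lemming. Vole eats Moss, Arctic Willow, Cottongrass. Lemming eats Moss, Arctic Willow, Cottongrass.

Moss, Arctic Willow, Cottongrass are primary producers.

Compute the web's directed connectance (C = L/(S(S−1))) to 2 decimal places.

The web has S = 11 species and L = 20 feeding links.
C = L / (S(S−1)) = 20 / 110 = 0.1818 ≈ 0.18.

C = 0.18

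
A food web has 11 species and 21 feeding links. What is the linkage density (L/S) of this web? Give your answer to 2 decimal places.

There are L = 21 links among S = 11 species.
L/S = 21/11 = 1.9091 ≈ 1.91.

L/S = 1.91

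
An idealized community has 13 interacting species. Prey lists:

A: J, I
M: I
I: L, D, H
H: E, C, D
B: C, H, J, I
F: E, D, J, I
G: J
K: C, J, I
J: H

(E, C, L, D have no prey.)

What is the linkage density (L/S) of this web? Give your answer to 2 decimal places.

There are L = 22 links among S = 13 species.
L/S = 22/13 = 1.6923 ≈ 1.69.

L/S = 1.69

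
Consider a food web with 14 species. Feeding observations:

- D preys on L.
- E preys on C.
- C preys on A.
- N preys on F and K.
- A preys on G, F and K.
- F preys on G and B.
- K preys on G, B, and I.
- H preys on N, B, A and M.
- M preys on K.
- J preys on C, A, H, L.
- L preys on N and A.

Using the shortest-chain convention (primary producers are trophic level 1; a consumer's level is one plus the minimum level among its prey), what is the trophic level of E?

Trophic level 4

G is a producer → level 1.
A eats G → level 2.
C eats A → level 3.
E eats C → level 4.
No prey of E is below level 3, so 4 is the minimum.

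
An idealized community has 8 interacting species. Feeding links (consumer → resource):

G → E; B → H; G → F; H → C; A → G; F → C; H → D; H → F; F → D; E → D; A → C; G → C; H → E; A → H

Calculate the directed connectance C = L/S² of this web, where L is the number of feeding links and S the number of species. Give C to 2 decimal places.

The web has S = 8 species and L = 14 feeding links.
C = L / S² = 14 / 64 = 0.2188 ≈ 0.22.

C = 0.22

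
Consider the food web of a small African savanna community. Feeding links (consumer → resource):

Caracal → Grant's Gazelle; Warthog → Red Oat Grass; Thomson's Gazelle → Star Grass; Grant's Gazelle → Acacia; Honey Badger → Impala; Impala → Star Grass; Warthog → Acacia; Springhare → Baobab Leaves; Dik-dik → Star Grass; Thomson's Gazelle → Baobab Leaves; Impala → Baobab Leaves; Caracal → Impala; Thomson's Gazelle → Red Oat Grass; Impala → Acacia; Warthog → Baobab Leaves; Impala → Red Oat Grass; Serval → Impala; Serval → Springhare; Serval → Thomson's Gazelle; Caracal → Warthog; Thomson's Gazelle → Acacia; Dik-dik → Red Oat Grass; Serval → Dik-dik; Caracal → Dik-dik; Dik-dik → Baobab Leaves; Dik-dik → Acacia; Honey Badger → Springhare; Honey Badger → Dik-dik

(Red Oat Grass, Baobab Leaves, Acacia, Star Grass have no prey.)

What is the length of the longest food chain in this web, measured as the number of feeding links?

2 links

One longest chain: Red Oat Grass → Impala → Caracal.
It has 3 species and 2 links.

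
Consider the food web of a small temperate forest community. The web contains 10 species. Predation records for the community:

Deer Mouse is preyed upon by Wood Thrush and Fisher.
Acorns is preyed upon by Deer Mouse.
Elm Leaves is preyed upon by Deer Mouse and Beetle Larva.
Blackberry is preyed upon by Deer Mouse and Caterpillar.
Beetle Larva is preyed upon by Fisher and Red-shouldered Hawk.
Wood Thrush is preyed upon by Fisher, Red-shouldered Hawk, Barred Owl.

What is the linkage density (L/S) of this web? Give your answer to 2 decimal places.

There are L = 12 links among S = 10 species.
L/S = 12/10 = 1.2000 ≈ 1.20.

L/S = 1.20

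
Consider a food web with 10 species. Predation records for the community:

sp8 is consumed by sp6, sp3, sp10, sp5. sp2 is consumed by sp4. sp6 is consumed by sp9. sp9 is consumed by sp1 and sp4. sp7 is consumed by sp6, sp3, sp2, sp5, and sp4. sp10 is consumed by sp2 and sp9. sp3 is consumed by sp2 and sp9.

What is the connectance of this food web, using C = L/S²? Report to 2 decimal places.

The web has S = 10 species and L = 17 feeding links.
C = L / S² = 17 / 100 = 0.1700 ≈ 0.17.

C = 0.17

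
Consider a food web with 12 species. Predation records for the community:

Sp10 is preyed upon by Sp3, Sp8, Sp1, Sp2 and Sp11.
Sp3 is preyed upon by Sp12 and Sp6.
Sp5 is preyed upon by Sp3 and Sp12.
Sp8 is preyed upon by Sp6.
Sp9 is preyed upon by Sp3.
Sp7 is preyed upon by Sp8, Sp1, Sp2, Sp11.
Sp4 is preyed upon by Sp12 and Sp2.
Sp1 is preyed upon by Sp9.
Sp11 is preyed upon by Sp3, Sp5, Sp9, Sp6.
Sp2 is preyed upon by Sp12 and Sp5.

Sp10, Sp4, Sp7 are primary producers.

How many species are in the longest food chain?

5 species

One longest chain: Sp10 → Sp1 → Sp9 → Sp3 → Sp12.
It has 5 species and 4 links.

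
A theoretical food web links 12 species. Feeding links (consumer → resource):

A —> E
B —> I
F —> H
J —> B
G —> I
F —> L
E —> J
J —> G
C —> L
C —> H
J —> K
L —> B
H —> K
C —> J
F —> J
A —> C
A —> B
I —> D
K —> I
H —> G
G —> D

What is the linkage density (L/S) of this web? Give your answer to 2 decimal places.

L/S = 1.75

There are L = 21 links among S = 12 species.
L/S = 21/12 = 1.7500 ≈ 1.75.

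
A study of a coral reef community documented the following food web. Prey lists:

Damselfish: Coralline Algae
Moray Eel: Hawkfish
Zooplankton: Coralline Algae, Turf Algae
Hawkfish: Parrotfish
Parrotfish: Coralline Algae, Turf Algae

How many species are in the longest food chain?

One longest chain: Coralline Algae → Parrotfish → Hawkfish → Moray Eel.
It has 4 species and 3 links.

4 species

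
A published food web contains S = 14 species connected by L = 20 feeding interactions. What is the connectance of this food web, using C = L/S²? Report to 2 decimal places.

C = 0.10

The web has S = 14 species and L = 20 feeding links.
C = L / S² = 20 / 196 = 0.1020 ≈ 0.10.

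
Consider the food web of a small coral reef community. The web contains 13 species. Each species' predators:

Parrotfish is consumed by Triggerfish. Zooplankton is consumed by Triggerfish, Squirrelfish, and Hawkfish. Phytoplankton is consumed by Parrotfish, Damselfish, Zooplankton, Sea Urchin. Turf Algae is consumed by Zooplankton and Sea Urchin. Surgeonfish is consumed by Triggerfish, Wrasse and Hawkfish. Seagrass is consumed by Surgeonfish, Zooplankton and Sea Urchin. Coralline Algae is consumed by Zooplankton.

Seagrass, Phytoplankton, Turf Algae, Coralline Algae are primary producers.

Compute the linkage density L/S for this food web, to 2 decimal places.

There are L = 17 links among S = 13 species.
L/S = 17/13 = 1.3077 ≈ 1.31.

L/S = 1.31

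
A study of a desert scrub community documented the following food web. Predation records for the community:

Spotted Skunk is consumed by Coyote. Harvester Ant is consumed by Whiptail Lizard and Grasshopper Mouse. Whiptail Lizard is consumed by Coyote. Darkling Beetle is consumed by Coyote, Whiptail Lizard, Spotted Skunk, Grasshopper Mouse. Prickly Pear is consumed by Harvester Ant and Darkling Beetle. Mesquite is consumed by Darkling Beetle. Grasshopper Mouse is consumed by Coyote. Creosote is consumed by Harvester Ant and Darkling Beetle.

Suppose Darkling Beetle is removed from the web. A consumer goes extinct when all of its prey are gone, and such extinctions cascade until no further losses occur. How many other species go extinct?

Remove Darkling Beetle.
Round 1: Spotted Skunk (all prey gone) → extinct.
No further losses. Total secondary extinctions: 1.

1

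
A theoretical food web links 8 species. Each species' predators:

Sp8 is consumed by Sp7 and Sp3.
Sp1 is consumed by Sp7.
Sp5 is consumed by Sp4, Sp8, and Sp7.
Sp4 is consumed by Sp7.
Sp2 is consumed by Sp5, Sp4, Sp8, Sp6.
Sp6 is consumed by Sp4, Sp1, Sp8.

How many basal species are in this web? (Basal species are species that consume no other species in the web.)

1

Basal species (no prey listed): Sp2.
Count: 1.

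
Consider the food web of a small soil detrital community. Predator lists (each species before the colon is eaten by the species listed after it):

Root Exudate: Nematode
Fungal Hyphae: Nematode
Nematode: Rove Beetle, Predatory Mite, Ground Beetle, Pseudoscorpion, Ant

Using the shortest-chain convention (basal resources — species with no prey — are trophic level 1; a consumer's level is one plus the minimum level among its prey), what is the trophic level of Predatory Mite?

Fungal Hyphae has no prey (basal) → level 1.
Nematode eats Fungal Hyphae → level 2.
Predatory Mite eats Nematode → level 3.
No prey of Predatory Mite is below level 2, so 3 is the minimum.

Trophic level 3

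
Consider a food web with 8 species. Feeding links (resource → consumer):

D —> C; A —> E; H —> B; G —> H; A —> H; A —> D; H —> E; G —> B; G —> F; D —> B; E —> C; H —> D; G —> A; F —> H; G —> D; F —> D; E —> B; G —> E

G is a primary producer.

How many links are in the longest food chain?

4 links

One longest chain: G → F → H → E → B.
It has 5 species and 4 links.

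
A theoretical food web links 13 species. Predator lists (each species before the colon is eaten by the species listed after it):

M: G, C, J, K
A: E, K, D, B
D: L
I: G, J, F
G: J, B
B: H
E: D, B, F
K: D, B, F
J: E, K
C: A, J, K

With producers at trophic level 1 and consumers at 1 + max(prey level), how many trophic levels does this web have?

Producers (level 1): M, I.
M → C → A → E → B → H gives H level 6.
No species has a prey at level 6, so no species reaches level 7.

6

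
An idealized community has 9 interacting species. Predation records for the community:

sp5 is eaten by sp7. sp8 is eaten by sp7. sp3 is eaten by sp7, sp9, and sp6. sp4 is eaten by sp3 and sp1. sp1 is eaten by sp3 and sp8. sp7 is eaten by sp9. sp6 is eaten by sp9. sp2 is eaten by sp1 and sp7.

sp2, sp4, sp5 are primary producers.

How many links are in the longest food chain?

One longest chain: sp2 → sp1 → sp3 → sp6 → sp9.
It has 5 species and 4 links.

4 links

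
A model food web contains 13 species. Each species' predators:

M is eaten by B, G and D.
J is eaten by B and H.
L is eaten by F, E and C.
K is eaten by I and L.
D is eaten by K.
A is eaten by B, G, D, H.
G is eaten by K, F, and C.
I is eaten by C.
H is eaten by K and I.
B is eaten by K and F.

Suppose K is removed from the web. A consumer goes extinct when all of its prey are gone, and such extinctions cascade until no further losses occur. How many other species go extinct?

2

Remove K.
Round 1: L (all prey gone) → extinct.
Round 2: E (all prey gone) → extinct.
No further losses. Total secondary extinctions: 2.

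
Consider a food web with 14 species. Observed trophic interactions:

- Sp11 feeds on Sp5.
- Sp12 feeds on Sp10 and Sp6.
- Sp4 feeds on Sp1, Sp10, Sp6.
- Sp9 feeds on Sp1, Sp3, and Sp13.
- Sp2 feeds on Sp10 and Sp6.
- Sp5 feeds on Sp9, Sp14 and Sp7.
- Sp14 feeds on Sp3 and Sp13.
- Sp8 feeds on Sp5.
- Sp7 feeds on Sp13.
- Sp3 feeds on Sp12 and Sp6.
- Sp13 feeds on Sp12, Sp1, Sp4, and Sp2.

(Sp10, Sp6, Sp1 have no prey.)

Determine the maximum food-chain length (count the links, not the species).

One longest chain: Sp10 → Sp2 → Sp13 → Sp7 → Sp5 → Sp11.
It has 6 species and 5 links.

5 links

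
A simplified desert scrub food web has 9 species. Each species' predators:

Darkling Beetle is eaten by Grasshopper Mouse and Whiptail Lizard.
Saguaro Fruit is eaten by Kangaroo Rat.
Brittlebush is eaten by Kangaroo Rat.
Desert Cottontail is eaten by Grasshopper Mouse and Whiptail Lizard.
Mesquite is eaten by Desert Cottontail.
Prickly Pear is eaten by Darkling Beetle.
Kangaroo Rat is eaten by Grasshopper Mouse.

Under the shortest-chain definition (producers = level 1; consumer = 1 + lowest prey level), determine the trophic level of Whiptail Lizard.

Mesquite is a producer → level 1.
Desert Cottontail eats Mesquite → level 2.
Whiptail Lizard eats Desert Cottontail → level 3.
No prey of Whiptail Lizard is below level 2, so 3 is the minimum.

Trophic level 3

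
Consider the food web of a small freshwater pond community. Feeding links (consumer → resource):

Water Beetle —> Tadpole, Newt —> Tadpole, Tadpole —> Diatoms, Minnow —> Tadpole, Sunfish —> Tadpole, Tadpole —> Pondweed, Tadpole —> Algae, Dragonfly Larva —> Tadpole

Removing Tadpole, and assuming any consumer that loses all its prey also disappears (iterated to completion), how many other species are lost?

Remove Tadpole.
Round 1: Newt (all prey gone), Water Beetle (all prey gone), Dragonfly Larva (all prey gone), Sunfish (all prey gone), Minnow (all prey gone) → extinct.
No further losses. Total secondary extinctions: 5.

5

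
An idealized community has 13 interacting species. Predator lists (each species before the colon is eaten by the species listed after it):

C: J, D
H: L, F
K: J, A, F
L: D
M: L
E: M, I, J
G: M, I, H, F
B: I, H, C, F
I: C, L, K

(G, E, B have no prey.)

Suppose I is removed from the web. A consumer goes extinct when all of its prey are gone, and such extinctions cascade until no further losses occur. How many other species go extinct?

Remove I.
Round 1: K (all prey gone) → extinct.
Round 2: A (all prey gone) → extinct.
No further losses. Total secondary extinctions: 2.

2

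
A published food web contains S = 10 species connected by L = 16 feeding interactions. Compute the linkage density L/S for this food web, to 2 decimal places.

L/S = 1.60

There are L = 16 links among S = 10 species.
L/S = 16/10 = 1.6000 ≈ 1.60.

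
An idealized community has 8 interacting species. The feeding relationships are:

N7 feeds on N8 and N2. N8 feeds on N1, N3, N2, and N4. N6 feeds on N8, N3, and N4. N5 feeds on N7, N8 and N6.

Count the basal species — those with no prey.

Basal species (no prey listed): N2, N3, N4, N1.
Count: 4.

4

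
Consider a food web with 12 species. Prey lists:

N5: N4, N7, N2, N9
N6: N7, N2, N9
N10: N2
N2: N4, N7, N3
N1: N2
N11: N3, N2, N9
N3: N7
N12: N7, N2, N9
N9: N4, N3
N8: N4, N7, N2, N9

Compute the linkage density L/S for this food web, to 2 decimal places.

There are L = 25 links among S = 12 species.
L/S = 25/12 = 2.0833 ≈ 2.08.

L/S = 2.08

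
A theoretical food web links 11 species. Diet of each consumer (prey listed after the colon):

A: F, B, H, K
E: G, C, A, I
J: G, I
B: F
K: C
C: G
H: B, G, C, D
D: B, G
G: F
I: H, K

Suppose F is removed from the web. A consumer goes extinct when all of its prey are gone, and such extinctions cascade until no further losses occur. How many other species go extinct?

10

Remove F.
Round 1: B (all prey gone), G (all prey gone) → extinct.
Round 2: C (all prey gone), D (all prey gone) → extinct.
Round 3: H (all prey gone), K (all prey gone) → extinct.
Round 4: A (all prey gone), I (all prey gone) → extinct.
Round 5: E (all prey gone), J (all prey gone) → extinct.
No further losses. Total secondary extinctions: 10.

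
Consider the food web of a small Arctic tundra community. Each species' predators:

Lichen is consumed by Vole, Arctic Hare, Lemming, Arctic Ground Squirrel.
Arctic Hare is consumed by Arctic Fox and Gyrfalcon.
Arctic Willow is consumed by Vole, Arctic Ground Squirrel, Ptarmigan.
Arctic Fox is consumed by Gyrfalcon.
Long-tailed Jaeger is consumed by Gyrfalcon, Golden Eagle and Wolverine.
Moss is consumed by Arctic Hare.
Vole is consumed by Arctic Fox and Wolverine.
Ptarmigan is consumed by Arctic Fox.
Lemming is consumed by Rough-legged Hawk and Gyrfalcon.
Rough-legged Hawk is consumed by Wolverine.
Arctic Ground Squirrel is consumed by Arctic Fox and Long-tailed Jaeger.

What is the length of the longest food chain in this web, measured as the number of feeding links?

One longest chain: Lichen → Lemming → Rough-legged Hawk → Wolverine.
It has 4 species and 3 links.

3 links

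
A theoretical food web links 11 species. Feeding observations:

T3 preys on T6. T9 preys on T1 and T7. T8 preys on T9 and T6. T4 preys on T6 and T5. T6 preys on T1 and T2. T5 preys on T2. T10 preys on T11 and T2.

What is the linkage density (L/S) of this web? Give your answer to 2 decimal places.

L/S = 1.09

There are L = 12 links among S = 11 species.
L/S = 12/11 = 1.0909 ≈ 1.09.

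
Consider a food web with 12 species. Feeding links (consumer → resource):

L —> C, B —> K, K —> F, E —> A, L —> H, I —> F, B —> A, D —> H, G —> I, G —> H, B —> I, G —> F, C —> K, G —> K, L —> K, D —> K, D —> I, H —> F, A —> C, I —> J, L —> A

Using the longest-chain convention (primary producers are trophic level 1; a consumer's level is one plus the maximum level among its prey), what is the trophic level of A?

Trophic level 4

F is a producer → level 1.
K eats F → level 2.
C eats K → level 3.
A eats C → level 4.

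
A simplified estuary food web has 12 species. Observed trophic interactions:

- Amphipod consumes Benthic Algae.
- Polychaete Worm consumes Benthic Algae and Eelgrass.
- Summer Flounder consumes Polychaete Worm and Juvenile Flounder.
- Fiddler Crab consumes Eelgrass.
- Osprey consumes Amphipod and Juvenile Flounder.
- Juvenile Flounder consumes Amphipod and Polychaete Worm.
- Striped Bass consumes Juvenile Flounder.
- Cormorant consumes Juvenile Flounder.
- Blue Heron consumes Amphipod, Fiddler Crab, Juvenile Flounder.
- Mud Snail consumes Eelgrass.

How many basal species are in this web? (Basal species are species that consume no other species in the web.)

Basal species (no prey listed): Eelgrass, Benthic Algae.
Count: 2.

2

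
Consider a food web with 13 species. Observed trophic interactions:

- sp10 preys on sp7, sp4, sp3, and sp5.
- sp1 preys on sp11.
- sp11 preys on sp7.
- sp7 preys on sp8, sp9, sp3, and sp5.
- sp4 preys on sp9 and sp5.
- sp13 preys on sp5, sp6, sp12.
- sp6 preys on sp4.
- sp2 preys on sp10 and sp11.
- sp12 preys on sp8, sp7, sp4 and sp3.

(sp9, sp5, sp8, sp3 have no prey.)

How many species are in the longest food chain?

One longest chain: sp9 → sp7 → sp11 → sp1.
It has 4 species and 3 links.

4 species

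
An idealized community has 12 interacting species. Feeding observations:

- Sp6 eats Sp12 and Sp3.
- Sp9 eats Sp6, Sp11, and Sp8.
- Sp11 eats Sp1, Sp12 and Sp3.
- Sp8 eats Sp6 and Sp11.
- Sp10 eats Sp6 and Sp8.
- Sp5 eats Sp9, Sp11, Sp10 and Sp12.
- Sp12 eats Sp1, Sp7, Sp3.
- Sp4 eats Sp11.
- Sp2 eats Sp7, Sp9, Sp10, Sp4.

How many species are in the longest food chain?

One longest chain: Sp1 → Sp12 → Sp6 → Sp8 → Sp9 → Sp5.
It has 6 species and 5 links.

6 species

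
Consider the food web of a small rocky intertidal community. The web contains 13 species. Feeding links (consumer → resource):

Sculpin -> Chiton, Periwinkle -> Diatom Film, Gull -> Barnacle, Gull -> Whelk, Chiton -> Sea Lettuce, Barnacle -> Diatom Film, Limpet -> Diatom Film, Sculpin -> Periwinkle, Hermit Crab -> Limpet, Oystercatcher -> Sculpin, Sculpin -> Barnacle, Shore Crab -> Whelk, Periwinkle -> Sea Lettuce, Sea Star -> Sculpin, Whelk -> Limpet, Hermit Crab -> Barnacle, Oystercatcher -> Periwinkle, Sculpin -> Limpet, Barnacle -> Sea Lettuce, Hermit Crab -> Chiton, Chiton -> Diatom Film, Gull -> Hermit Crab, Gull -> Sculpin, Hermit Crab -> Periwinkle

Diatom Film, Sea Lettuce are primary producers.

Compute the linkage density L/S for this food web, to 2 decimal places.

There are L = 24 links among S = 13 species.
L/S = 24/13 = 1.8462 ≈ 1.85.

L/S = 1.85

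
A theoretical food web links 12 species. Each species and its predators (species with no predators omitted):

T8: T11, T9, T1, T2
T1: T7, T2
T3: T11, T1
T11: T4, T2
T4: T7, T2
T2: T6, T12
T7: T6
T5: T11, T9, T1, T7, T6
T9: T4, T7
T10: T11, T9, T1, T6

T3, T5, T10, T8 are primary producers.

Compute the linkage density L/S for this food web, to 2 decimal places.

There are L = 26 links among S = 12 species.
L/S = 26/12 = 2.1667 ≈ 2.17.

L/S = 2.17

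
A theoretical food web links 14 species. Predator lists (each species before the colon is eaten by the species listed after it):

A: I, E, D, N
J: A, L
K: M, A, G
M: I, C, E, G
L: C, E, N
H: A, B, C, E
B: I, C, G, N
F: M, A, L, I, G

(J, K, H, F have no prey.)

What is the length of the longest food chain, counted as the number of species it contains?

3 species

One longest chain: K → M → I.
It has 3 species and 2 links.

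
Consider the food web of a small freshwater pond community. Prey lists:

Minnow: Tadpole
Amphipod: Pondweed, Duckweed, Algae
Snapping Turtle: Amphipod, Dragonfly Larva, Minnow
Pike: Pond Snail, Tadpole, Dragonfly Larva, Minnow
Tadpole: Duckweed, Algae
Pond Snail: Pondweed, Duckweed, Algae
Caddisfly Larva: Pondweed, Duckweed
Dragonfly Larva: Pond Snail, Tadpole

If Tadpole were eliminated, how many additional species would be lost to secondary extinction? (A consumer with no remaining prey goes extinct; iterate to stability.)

Remove Tadpole.
Round 1: Minnow (all prey gone) → extinct.
No further losses. Total secondary extinctions: 1.

1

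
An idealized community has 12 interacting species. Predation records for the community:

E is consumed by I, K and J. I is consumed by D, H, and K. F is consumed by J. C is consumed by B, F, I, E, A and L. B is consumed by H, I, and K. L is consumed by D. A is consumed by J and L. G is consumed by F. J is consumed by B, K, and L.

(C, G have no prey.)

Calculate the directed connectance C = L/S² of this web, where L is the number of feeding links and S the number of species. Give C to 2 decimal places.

The web has S = 12 species and L = 23 feeding links.
C = L / S² = 23 / 144 = 0.1597 ≈ 0.16.

C = 0.16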